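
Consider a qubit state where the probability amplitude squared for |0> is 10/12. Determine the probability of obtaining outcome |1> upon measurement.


|alpha|^2 = 10/12 = 0.8333
|beta|^2 = 1 - 10/12 = 2/12 = 0.1667
P(|1>) = |beta|^2 = 0.1667

0.1667


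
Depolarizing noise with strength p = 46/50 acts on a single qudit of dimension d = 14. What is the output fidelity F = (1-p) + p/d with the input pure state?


F = (1-p) + p/d
= (1 - 0.9200) + 0.9200/14
= 0.0800 + 0.0657
= 0.1457

0.1457


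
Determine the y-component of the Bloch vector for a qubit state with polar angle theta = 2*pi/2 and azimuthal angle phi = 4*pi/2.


theta = 3.1416, phi = 6.2832
r_y = sin(theta)*sin(phi) = 0.0000 * 0.0000
r_y = 0.0000

0.0000


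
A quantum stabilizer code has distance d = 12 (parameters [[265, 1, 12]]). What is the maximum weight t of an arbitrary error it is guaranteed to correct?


Code parameters: [[265, 1, 12]], distance d = 12.
Number of correctable errors = floor((d-1)/2)
= floor((12 - 1)/2)
= floor(11/2)
= 5

5


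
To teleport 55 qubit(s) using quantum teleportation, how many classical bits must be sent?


Quantum teleportation requires 2 classical bits per qubit teleported.
55 qubit(s) -> 2 * 55 = 110 classical bits

110


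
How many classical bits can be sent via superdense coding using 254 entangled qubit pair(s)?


Superdense coding allows 2 classical bits per shared entangled pair.
254 pair(s) -> 2 * 254 = 508 classical bits

508


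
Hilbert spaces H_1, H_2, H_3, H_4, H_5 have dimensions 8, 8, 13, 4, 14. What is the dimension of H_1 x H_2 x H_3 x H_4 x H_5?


dim(H_1 x H_2 x H_3 x H_4 x H_5) = 8 * 8 * 13 * 4 * 14
= 64 * 13 * 4 * 14
= 832 * 4 * 14
= 3328 * 14
= 46592

46592


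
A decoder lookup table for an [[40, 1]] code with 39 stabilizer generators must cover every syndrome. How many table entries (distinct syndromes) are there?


Each stabilizer generator gives a binary (+1 or -1) measurement outcome.
With 39 independent generators:
Total syndromes = 2^39
= 549755813888

549755813888


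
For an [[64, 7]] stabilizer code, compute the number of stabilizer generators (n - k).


For an [[n,k]] stabilizer code:
Number of stabilizer generators = n - k
= 64 - 7
= 57

57


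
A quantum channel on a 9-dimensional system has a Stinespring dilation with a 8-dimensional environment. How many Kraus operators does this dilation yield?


Tracing out the environment in an orthonormal basis {|i>_E} gives Kraus operators K_i = <i|_E U |0>_E.
Number of Kraus operators = dim(H_env) = d_env
= 8

8


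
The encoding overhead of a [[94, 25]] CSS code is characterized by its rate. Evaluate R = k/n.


Code rate R = k/n
= 25/94
= 0.2660

0.2660


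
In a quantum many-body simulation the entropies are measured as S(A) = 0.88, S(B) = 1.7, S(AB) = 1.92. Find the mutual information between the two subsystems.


I(A:B) = S(A) + S(B) - S(AB)
= 0.88 + 1.7 - 1.92
= 0.6600

0.6600


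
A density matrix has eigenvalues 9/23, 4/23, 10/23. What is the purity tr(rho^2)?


tr(rho^2) = sum of eigenvalues squared
= (9/23)^2 + (4/23)^2 + (10/23)^2
= (81 + 16 + 100) / 529
= 197/529
= 0.3724

0.3724


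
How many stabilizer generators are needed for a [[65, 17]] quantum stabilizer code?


For an [[n,k]] stabilizer code:
Number of stabilizer generators = n - k
= 65 - 17
= 48

48


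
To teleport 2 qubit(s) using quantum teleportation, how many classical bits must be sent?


Quantum teleportation requires 2 classical bits per qubit teleported.
2 qubit(s) -> 2 * 2 = 4 classical bits

4


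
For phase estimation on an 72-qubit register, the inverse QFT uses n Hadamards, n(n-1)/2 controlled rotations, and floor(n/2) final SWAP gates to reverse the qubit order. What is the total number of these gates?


Hadamard gates: 72
Controlled rotations: n*(n-1)/2 = 72*71/2 = 2556
SWAP gates: floor(n/2) = floor(72/2) = 36
Total = 72 + 2556 + 36
= 2664

2664


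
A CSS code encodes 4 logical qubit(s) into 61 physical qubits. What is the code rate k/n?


Code rate R = k/n
= 4/61
= 0.0656

0.0656


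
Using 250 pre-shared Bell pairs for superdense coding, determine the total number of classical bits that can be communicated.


Superdense coding allows 2 classical bits per shared entangled pair.
250 pair(s) -> 2 * 250 = 500 classical bits

500


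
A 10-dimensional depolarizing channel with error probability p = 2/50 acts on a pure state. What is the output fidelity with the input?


F = (1-p) + p/d
= (1 - 0.0400) + 0.0400/10
= 0.9600 + 0.0040
= 0.9640

0.9640


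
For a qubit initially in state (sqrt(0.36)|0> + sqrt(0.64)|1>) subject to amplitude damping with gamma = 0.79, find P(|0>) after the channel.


For amplitude damping with parameter gamma on state sqrt(a)|0> + sqrt(b)|1>:
alpha^2 = 0.36, beta^2 = 0.64
P(|0>) = alpha^2 + gamma * beta^2
= 0.36 + 0.79 * 0.64
= 0.36 + 0.5056
= 0.8656

0.8656


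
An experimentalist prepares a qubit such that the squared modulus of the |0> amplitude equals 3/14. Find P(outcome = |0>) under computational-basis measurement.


|alpha|^2 = 3/14 = 0.2143
|beta|^2 = 1 - 3/14 = 11/14 = 0.7857
P(|0>) = |alpha|^2 = 0.2143

0.2143


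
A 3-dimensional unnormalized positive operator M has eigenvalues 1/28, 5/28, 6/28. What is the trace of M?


tr(M) = sum of eigenvalues
= 1/28 + 5/28 + 6/28
= 12/28
= 0.4286

0.4286


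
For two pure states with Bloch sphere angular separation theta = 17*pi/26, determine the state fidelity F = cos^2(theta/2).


For states separated by angle theta on Bloch sphere:
F = cos^2(theta/2)
theta = 17*pi/26 = 2.0541
theta/2 = 1.0271
cos(theta/2) = 0.5173
F = 0.2676

0.2676


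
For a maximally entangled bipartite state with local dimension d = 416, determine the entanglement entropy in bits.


For a maximally entangled state in d x d:
S = log2(d) = log2(416)
= 8.7004

8.7004


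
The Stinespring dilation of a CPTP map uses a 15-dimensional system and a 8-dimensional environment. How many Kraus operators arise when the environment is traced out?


Tracing out the environment in an orthonormal basis {|i>_E} gives Kraus operators K_i = <i|_E U |0>_E.
Number of Kraus operators = dim(H_env) = d_env
= 8

8


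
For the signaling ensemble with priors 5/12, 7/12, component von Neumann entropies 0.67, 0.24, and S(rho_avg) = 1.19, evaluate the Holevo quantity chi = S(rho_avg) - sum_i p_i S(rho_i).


chi = S(rho) - sum_i p_i * S(rho_i)
Weighted entropy = 5/12 * 0.67 + 7/12 * 0.24
= 0.4192
chi = 1.19 - 0.4192
= 0.7708

0.7708


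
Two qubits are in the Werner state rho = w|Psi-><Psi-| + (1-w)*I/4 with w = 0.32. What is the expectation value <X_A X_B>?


|Psi-> = (|01> - |10>)/sqrt(2)
For the pure Bell state, <X_A X_B> = -1 (Bell-state Pauli correlator).
The maximally-mixed part I/4 has tr(I/4 * P tensor P) = 0 for any traceless Pauli P.
So <X_A X_B>_rho = w * (-1) + (1 - w) * 0
= 0.32 * (-1)
= -0.3200

-0.3200


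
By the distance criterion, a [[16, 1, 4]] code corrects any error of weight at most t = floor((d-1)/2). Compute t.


Code parameters: [[16, 1, 4]], distance d = 4.
Number of correctable errors = floor((d-1)/2)
= floor((4 - 1)/2)
= floor(3/2)
= 1

1


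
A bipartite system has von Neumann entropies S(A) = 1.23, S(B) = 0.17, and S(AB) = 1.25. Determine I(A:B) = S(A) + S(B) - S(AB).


I(A:B) = S(A) + S(B) - S(AB)
= 1.23 + 0.17 - 1.25
= 0.1500

0.1500


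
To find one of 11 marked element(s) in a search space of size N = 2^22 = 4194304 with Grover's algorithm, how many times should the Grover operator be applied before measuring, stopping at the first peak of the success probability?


After j Grover iterations the success probability is P(j) = sin^2((2j+1)*theta), where sin(theta) = sqrt(k/N).
N = 2^22 = 4194304, k = 11
sin(theta) = sqrt(k/N) = 0.001619445698
theta = arcsin(sqrt(k/N)) = 0.001619446406 rad
P(j) reaches its first maximum when (2j+1)*theta is as close as possible to pi/2, i.e. j = round(pi/(4*theta) - 1/2).
pi/(4*theta) - 1/2 = 484.4794
(For comparison, the common estimate pi/4 * sqrt(N/k) = 484.9796; the exact maximiser is used here.)
Optimal iterations = 484

484


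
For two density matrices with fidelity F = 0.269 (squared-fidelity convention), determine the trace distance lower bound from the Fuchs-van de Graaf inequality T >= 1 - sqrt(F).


Fuchs-van de Graaf (squared-fidelity convention): 1 - sqrt(F) <= T <= sqrt(1 - F).
Lower bound: T >= 1 - sqrt(F)
sqrt(F) = sqrt(0.269) = 0.5187
T >= 1 - 0.5187
T >= 0.4813

0.4813


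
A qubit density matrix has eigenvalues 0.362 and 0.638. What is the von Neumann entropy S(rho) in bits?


S = -p*log2(p) - (1-p)*log2(1-p)
p = 0.3620, 1-p = 0.6380
= -0.3620 * log2(0.3620) - 0.6380 * log2(0.6380)
= -(-0.5307) - (-0.4137)
= 0.9443

0.9443


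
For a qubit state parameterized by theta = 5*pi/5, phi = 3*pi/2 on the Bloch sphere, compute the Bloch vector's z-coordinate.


theta = 3.1416, phi = 4.7124
r_z = cos(theta) = -1.0000

-1.0000


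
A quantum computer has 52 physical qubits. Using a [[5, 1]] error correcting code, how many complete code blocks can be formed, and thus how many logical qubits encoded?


Each code block uses 5 physical qubits for 1 logical qubit(s).
Number of complete blocks = floor(52 / 5) = 10
Logical qubits = 10 * 1
= 10

10


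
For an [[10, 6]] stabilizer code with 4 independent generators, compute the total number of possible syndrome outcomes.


Each stabilizer generator gives a binary (+1 or -1) measurement outcome.
With 4 independent generators:
Total syndromes = 2^4
= 16

16


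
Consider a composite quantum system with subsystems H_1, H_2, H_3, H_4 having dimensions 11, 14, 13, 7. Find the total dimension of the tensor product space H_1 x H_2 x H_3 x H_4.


dim(H_1 x H_2 x H_3 x H_4) = 11 * 14 * 13 * 7
= 154 * 13 * 7
= 2002 * 7
= 14014

14014


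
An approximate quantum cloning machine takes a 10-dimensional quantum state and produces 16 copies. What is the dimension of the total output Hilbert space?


Output space = H^(tensor 16) where dim(H) = 10
dim = 10^16
= 100 (after 2 factors)
= 1000 (after 3 factors)
= 10000 (after 4 factors)
= 100000 (after 5 factors)
= 1000000 (after 6 factors)
= 10000000 (after 7 factors)
= 100000000 (after 8 factors)
= 1000000000 (after 9 factors)
= 10000000000 (after 10 factors)
= 100000000000 (after 11 factors)
= 1000000000000 (after 12 factors)
= 10000000000000 (after 13 factors)
= 100000000000000 (after 14 factors)
= 1000000000000000 (after 15 factors)
= 10000000000000000 (after 16 factors)
= 10000000000000000

10000000000000000


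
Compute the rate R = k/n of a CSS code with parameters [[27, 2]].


Code rate R = k/n
= 2/27
= 0.0741

0.0741


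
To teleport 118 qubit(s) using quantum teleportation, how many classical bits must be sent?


Quantum teleportation requires 2 classical bits per qubit teleported.
118 qubit(s) -> 2 * 118 = 236 classical bits

236


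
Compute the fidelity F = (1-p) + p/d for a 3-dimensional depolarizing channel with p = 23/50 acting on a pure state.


F = (1-p) + p/d
= (1 - 0.4600) + 0.4600/3
= 0.5400 + 0.1533
= 0.6933

0.6933


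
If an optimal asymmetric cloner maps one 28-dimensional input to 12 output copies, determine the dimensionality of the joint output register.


Output space = H^(tensor 12) where dim(H) = 28
dim = 28^12
= 784 (after 2 factors)
= 21952 (after 3 factors)
= 614656 (after 4 factors)
= 17210368 (after 5 factors)
= 481890304 (after 6 factors)
= 13492928512 (after 7 factors)
= 377801998336 (after 8 factors)
= 10578455953408 (after 9 factors)
= 296196766695424 (after 10 factors)
= 8293509467471872 (after 11 factors)
= 232218265089212416 (after 12 factors)
= 232218265089212416

232218265089212416


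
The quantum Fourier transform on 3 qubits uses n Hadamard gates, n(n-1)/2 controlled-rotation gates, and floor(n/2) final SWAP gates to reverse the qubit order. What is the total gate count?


Hadamard gates: 3
Controlled rotations: n*(n-1)/2 = 3*2/2 = 3
SWAP gates: floor(n/2) = floor(3/2) = 1
Total = 3 + 3 + 1
= 7

7


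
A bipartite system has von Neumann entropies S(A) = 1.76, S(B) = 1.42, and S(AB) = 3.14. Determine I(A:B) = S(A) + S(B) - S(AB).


I(A:B) = S(A) + S(B) - S(AB)
= 1.76 + 1.42 - 3.14
= 0.0400

0.0400


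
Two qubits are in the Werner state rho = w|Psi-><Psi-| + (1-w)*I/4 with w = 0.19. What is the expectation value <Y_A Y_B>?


|Psi-> = (|01> - |10>)/sqrt(2)
For the pure Bell state, <Y_A Y_B> = -1 (Bell-state Pauli correlator).
The maximally-mixed part I/4 has tr(I/4 * P tensor P) = 0 for any traceless Pauli P.
So <Y_A Y_B>_rho = w * (-1) + (1 - w) * 0
= 0.19 * (-1)
= -0.1900

-0.1900


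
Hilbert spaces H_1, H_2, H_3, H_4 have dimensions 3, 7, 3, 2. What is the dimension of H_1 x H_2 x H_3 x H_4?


dim(H_1 x H_2 x H_3 x H_4) = 3 * 7 * 3 * 2
= 21 * 3 * 2
= 63 * 2
= 126

126


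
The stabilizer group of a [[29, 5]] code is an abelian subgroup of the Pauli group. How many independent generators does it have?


For an [[n,k]] stabilizer code:
Number of stabilizer generators = n - k
= 29 - 5
= 24

24


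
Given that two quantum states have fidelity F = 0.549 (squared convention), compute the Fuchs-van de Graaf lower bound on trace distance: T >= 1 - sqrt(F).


Fuchs-van de Graaf (squared-fidelity convention): 1 - sqrt(F) <= T <= sqrt(1 - F).
Lower bound: T >= 1 - sqrt(F)
sqrt(F) = sqrt(0.549) = 0.7409
T >= 1 - 0.7409
T >= 0.2591

0.2591


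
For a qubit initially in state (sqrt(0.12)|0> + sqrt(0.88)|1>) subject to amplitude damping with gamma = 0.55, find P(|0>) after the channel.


For amplitude damping with parameter gamma on state sqrt(a)|0> + sqrt(b)|1>:
alpha^2 = 0.12, beta^2 = 0.88
P(|0>) = alpha^2 + gamma * beta^2
= 0.12 + 0.55 * 0.88
= 0.12 + 0.4840
= 0.6040

0.6040


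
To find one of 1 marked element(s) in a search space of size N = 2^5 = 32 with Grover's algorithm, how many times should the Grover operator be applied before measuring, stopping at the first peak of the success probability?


After j Grover iterations the success probability is P(j) = sin^2((2j+1)*theta), where sin(theta) = sqrt(k/N).
N = 2^5 = 32, k = 1
sin(theta) = sqrt(k/N) = 0.1767766953
theta = arcsin(sqrt(k/N)) = 0.1777106008 rad
P(j) reaches its first maximum when (2j+1)*theta is as close as possible to pi/2, i.e. j = round(pi/(4*theta) - 1/2).
pi/(4*theta) - 1/2 = 3.9195
(For comparison, the common estimate pi/4 * sqrt(N/k) = 4.4429; the exact maximiser is used here.)
Optimal iterations = 4

4


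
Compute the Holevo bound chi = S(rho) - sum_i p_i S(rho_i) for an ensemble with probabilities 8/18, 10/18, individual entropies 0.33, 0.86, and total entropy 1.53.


chi = S(rho) - sum_i p_i * S(rho_i)
Weighted entropy = 8/18 * 0.33 + 10/18 * 0.86
= 0.6244
chi = 1.53 - 0.6244
= 0.9056

0.9056


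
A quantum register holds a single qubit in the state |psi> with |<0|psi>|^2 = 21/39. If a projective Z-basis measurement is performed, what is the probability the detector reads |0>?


|alpha|^2 = 21/39 = 0.5385
|beta|^2 = 1 - 21/39 = 18/39 = 0.4615
P(|0>) = |alpha|^2 = 0.5385

0.5385


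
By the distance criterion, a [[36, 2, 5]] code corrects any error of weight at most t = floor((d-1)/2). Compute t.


Code parameters: [[36, 2, 5]], distance d = 5.
Number of correctable errors = floor((d-1)/2)
= floor((5 - 1)/2)
= floor(4/2)
= 2

2


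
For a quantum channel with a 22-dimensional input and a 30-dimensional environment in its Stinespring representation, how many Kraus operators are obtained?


Tracing out the environment in an orthonormal basis {|i>_E} gives Kraus operators K_i = <i|_E U |0>_E.
Number of Kraus operators = dim(H_env) = d_env
= 30

30


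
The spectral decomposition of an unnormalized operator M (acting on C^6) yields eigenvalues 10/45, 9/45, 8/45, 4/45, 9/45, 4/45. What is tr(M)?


tr(M) = sum of eigenvalues
= 10/45 + 9/45 + 8/45 + 4/45 + 9/45 + 4/45
= 44/45
= 0.9778

0.9778


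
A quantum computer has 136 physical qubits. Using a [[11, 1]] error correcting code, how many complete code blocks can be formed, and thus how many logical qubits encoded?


Each code block uses 11 physical qubits for 1 logical qubit(s).
Number of complete blocks = floor(136 / 11) = 12
Logical qubits = 12 * 1
= 12

12


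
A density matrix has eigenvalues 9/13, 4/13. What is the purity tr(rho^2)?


tr(rho^2) = sum of eigenvalues squared
= (9/13)^2 + (4/13)^2
= (81 + 16) / 169
= 97/169
= 0.5740

0.5740


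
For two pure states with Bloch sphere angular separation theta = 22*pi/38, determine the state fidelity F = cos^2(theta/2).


For states separated by angle theta on Bloch sphere:
F = cos^2(theta/2)
theta = 22*pi/38 = 1.8188
theta/2 = 0.9094
cos(theta/2) = 0.6142
F = 0.3773

0.3773


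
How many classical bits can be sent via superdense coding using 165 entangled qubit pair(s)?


Superdense coding allows 2 classical bits per shared entangled pair.
165 pair(s) -> 2 * 165 = 330 classical bits

330


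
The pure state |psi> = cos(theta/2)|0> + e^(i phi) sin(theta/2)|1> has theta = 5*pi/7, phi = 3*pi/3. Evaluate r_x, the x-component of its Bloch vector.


theta = 2.2440, phi = 3.1416
r_x = sin(theta)*cos(phi) = 0.7818 * -1.0000
r_x = -0.7818

-0.7818


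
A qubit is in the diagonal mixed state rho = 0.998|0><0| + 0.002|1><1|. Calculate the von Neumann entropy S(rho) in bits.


S = -p*log2(p) - (1-p)*log2(1-p)
p = 0.9980, 1-p = 0.0020
= -0.9980 * log2(0.9980) - 0.0020 * log2(0.0020)
= -(-0.0029) - (-0.0179)
= 0.0208

0.0208


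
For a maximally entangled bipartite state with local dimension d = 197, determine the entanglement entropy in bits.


For a maximally entangled state in d x d:
S = log2(d) = log2(197)
= 7.6221

7.6221


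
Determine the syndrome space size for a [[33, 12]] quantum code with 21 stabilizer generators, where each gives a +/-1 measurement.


Each stabilizer generator gives a binary (+1 or -1) measurement outcome.
With 21 independent generators:
Total syndromes = 2^21
= 2097152

2097152


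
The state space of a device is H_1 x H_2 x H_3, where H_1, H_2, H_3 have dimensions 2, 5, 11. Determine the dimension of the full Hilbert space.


dim(H_1 x H_2 x H_3) = 2 * 5 * 11
= 10 * 11
= 110

110


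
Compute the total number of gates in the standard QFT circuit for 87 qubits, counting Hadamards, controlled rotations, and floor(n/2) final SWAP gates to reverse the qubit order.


Hadamard gates: 87
Controlled rotations: n*(n-1)/2 = 87*86/2 = 3741
SWAP gates: floor(n/2) = floor(87/2) = 43
Total = 87 + 3741 + 43
= 3871

3871


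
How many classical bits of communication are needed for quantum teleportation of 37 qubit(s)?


Quantum teleportation requires 2 classical bits per qubit teleported.
37 qubit(s) -> 2 * 37 = 74 classical bits

74


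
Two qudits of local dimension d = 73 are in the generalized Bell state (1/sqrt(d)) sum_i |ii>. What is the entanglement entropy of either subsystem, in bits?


For a maximally entangled state in d x d:
S = log2(d) = log2(73)
= 6.1898

6.1898


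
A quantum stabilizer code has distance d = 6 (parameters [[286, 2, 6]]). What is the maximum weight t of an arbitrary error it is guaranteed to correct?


Code parameters: [[286, 2, 6]], distance d = 6.
Number of correctable errors = floor((d-1)/2)
= floor((6 - 1)/2)
= floor(5/2)
= 2

2


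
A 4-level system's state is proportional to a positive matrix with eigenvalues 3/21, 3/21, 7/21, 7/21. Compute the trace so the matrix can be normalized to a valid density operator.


tr(M) = sum of eigenvalues
= 3/21 + 3/21 + 7/21 + 7/21
= 20/21
= 0.9524

0.9524


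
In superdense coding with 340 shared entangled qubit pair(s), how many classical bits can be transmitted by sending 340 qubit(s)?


Superdense coding allows 2 classical bits per shared entangled pair.
340 pair(s) -> 2 * 340 = 680 classical bits

680


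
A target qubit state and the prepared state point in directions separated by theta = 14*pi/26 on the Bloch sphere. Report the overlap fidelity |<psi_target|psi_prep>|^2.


For states separated by angle theta on Bloch sphere:
F = cos^2(theta/2)
theta = 14*pi/26 = 1.6916
theta/2 = 0.8458
cos(theta/2) = 0.6631
F = 0.4397

0.4397


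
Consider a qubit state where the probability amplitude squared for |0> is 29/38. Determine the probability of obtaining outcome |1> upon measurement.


|alpha|^2 = 29/38 = 0.7632
|beta|^2 = 1 - 29/38 = 9/38 = 0.2368
P(|1>) = |beta|^2 = 0.2368

0.2368


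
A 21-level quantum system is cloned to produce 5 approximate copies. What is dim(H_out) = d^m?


Output space = H^(tensor 5) where dim(H) = 21
dim = 21^5
= 441 (after 2 factors)
= 9261 (after 3 factors)
= 194481 (after 4 factors)
= 4084101 (after 5 factors)
= 4084101

4084101


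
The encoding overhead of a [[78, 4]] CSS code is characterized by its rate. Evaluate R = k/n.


Code rate R = k/n
= 4/78
= 0.0513

0.0513


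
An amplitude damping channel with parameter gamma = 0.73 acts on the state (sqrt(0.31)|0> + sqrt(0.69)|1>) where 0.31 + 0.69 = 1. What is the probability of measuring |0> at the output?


For amplitude damping with parameter gamma on state sqrt(a)|0> + sqrt(b)|1>:
alpha^2 = 0.31, beta^2 = 0.69
P(|0>) = alpha^2 + gamma * beta^2
= 0.31 + 0.73 * 0.69
= 0.31 + 0.5037
= 0.8137

0.8137


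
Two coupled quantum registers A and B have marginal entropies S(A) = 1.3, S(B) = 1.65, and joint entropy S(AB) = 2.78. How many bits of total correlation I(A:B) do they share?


I(A:B) = S(A) + S(B) - S(AB)
= 1.3 + 1.65 - 2.78
= 0.1700

0.1700


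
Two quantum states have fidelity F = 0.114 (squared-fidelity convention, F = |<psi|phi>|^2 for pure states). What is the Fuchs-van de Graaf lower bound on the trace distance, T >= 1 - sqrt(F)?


Fuchs-van de Graaf (squared-fidelity convention): 1 - sqrt(F) <= T <= sqrt(1 - F).
Lower bound: T >= 1 - sqrt(F)
sqrt(F) = sqrt(0.114) = 0.3376
T >= 1 - 0.3376
T >= 0.6624

0.6624


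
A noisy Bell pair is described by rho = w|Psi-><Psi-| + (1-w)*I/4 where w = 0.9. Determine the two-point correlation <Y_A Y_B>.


|Psi-> = (|01> - |10>)/sqrt(2)
For the pure Bell state, <Y_A Y_B> = -1 (Bell-state Pauli correlator).
The maximally-mixed part I/4 has tr(I/4 * P tensor P) = 0 for any traceless Pauli P.
So <Y_A Y_B>_rho = w * (-1) + (1 - w) * 0
= 0.9 * (-1)
= -0.9000

-0.9000


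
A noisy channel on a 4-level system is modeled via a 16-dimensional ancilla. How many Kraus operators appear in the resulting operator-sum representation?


Tracing out the environment in an orthonormal basis {|i>_E} gives Kraus operators K_i = <i|_E U |0>_E.
Number of Kraus operators = dim(H_env) = d_env
= 16

16


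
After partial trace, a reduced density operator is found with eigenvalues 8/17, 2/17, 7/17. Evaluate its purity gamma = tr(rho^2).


tr(rho^2) = sum of eigenvalues squared
= (8/17)^2 + (2/17)^2 + (7/17)^2
= (64 + 4 + 49) / 289
= 117/289
= 0.4048

0.4048


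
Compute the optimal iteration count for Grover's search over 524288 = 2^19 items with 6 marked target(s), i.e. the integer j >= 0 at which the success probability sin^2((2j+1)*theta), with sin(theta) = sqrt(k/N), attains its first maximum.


After j Grover iterations the success probability is P(j) = sin^2((2j+1)*theta), where sin(theta) = sqrt(k/N).
N = 2^19 = 524288, k = 6
sin(theta) = sqrt(k/N) = 0.003382911734
theta = arcsin(sqrt(k/N)) = 0.003382918186 rad
P(j) reaches its first maximum when (2j+1)*theta is as close as possible to pi/2, i.e. j = round(pi/(4*theta) - 1/2).
pi/(4*theta) - 1/2 = 231.6659
(For comparison, the common estimate pi/4 * sqrt(N/k) = 232.1663; the exact maximiser is used here.)
Optimal iterations = 232

232


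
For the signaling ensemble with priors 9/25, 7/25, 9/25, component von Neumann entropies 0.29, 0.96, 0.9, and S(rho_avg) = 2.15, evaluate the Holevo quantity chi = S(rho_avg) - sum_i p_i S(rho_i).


chi = S(rho) - sum_i p_i * S(rho_i)
Weighted entropy = 9/25 * 0.29 + 7/25 * 0.96 + 9/25 * 0.9
= 0.6972
chi = 2.15 - 0.6972
= 1.4528

1.4528


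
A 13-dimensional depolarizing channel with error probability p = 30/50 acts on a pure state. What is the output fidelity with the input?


F = (1-p) + p/d
= (1 - 0.6000) + 0.6000/13
= 0.4000 + 0.0462
= 0.4462

0.4462


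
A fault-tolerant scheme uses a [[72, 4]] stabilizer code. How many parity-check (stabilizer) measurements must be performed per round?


For an [[n,k]] stabilizer code:
Number of stabilizer generators = n - k
= 72 - 4
= 68

68


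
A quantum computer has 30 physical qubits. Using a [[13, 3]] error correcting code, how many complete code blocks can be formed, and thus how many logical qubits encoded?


Each code block uses 13 physical qubits for 3 logical qubit(s).
Number of complete blocks = floor(30 / 13) = 2
Logical qubits = 2 * 3
= 6

6


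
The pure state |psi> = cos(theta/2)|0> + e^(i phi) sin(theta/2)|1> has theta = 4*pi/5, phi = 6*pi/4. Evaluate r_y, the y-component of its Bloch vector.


theta = 2.5133, phi = 4.7124
r_y = sin(theta)*sin(phi) = 0.5878 * -1.0000
r_y = -0.5878

-0.5878


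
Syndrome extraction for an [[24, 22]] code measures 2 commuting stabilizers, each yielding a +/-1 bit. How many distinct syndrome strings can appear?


Each stabilizer generator gives a binary (+1 or -1) measurement outcome.
With 2 independent generators:
Total syndromes = 2^2
= 4

4


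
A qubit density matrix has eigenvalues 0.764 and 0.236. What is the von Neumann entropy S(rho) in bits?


S = -p*log2(p) - (1-p)*log2(1-p)
p = 0.7640, 1-p = 0.2360
= -0.7640 * log2(0.7640) - 0.2360 * log2(0.2360)
= -(-0.2967) - (-0.4916)
= 0.7883

0.7883


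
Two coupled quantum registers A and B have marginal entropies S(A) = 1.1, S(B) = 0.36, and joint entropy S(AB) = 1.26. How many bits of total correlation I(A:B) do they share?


I(A:B) = S(A) + S(B) - S(AB)
= 1.1 + 0.36 - 1.26
= 0.2000

0.2000


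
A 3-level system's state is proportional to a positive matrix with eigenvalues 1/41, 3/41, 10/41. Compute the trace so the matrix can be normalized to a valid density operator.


tr(M) = sum of eigenvalues
= 1/41 + 3/41 + 10/41
= 14/41
= 0.3415

0.3415


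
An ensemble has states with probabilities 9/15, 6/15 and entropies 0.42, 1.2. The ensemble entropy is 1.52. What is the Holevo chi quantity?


chi = S(rho) - sum_i p_i * S(rho_i)
Weighted entropy = 9/15 * 0.42 + 6/15 * 1.2
= 0.7320
chi = 1.52 - 0.7320
= 0.7880

0.7880


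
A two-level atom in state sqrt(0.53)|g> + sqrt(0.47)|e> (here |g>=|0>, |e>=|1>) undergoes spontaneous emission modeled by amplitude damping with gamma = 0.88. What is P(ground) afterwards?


For amplitude damping with parameter gamma on state sqrt(a)|0> + sqrt(b)|1>:
alpha^2 = 0.53, beta^2 = 0.47
P(|0>) = alpha^2 + gamma * beta^2
= 0.53 + 0.88 * 0.47
= 0.53 + 0.4136
= 0.9436

0.9436


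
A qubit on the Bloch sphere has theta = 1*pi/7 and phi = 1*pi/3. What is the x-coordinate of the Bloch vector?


theta = 0.4488, phi = 1.0472
r_x = sin(theta)*cos(phi) = 0.4339 * 0.5000
r_x = 0.2169

0.2169


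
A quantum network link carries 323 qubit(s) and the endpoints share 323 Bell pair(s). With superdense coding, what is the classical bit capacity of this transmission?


Superdense coding allows 2 classical bits per shared entangled pair.
323 pair(s) -> 2 * 323 = 646 classical bits

646


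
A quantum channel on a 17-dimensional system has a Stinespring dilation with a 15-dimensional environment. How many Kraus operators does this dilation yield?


Tracing out the environment in an orthonormal basis {|i>_E} gives Kraus operators K_i = <i|_E U |0>_E.
Number of Kraus operators = dim(H_env) = d_env
= 15

15


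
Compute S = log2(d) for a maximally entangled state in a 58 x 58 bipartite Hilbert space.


For a maximally entangled state in d x d:
S = log2(d) = log2(58)
= 5.8580

5.8580


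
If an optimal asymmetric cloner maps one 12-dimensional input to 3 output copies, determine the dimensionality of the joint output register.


Output space = H^(tensor 3) where dim(H) = 12
dim = 12^3
= 144 (after 2 factors)
= 1728 (after 3 factors)
= 1728

1728


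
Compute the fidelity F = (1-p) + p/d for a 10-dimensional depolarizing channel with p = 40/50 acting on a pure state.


F = (1-p) + p/d
= (1 - 0.8000) + 0.8000/10
= 0.2000 + 0.0800
= 0.2800

0.2800


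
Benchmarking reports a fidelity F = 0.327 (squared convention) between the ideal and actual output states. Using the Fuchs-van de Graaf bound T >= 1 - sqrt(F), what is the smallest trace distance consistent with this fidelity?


Fuchs-van de Graaf (squared-fidelity convention): 1 - sqrt(F) <= T <= sqrt(1 - F).
Lower bound: T >= 1 - sqrt(F)
sqrt(F) = sqrt(0.327) = 0.5718
T >= 1 - 0.5718
T >= 0.4282

0.4282


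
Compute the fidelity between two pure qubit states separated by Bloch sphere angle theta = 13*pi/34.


For states separated by angle theta on Bloch sphere:
F = cos^2(theta/2)
theta = 13*pi/34 = 1.2012
theta/2 = 0.6006
cos(theta/2) = 0.8250
F = 0.6806

0.6806


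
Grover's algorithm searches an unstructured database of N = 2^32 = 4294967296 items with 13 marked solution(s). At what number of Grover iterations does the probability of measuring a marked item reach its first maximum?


After j Grover iterations the success probability is P(j) = sin^2((2j+1)*theta), where sin(theta) = sqrt(k/N).
N = 2^32 = 4294967296, k = 13
sin(theta) = sqrt(k/N) = 5.501634637e-05
theta = arcsin(sqrt(k/N)) = 5.501634639e-05 rad
P(j) reaches its first maximum when (2j+1)*theta is as close as possible to pi/2, i.e. j = round(pi/(4*theta) - 1/2).
pi/(4*theta) - 1/2 = 14275.2238
(For comparison, the common estimate pi/4 * sqrt(N/k) = 14275.7238; the exact maximiser is used here.)
Optimal iterations = 14275

14275


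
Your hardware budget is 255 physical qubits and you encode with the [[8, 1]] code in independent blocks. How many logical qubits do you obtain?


Each code block uses 8 physical qubits for 1 logical qubit(s).
Number of complete blocks = floor(255 / 8) = 31
Logical qubits = 31 * 1
= 31

31


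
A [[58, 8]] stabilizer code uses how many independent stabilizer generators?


For an [[n,k]] stabilizer code:
Number of stabilizer generators = n - k
= 58 - 8
= 50

50


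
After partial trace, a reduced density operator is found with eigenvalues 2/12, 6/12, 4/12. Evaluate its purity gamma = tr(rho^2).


tr(rho^2) = sum of eigenvalues squared
= (2/12)^2 + (6/12)^2 + (4/12)^2
= (4 + 36 + 16) / 144
= 56/144
= 0.3889

0.3889


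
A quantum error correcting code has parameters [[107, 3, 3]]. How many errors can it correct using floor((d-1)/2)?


Code parameters: [[107, 3, 3]], distance d = 3.
Number of correctable errors = floor((d-1)/2)
= floor((3 - 1)/2)
= floor(2/2)
= 1

1


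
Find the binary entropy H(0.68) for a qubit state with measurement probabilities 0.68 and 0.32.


S = -p*log2(p) - (1-p)*log2(1-p)
p = 0.6800, 1-p = 0.3200
= -0.6800 * log2(0.6800) - 0.3200 * log2(0.3200)
= -(-0.3783) - (-0.5260)
= 0.9044

0.9044


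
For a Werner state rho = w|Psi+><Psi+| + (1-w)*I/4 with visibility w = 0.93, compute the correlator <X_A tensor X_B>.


|Psi+> = (|01> + |10>)/sqrt(2)
For the pure Bell state, <X_A X_B> = +1 (Bell-state Pauli correlator).
The maximally-mixed part I/4 has tr(I/4 * P tensor P) = 0 for any traceless Pauli P.
So <X_A X_B>_rho = w * (+1) + (1 - w) * 0
= 0.93 * (+1)
= 0.9300

0.9300


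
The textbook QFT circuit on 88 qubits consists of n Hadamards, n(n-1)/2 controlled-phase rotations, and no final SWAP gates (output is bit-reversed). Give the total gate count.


Hadamard gates: 88
Controlled rotations: n*(n-1)/2 = 88*87/2 = 3828
SWAP gates: 0 (omitted)
Total = 88 + 3828
= 3916

3916


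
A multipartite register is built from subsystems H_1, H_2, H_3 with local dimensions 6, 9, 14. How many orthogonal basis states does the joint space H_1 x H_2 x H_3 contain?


dim(H_1 x H_2 x H_3) = 6 * 9 * 14
= 54 * 14
= 756

756


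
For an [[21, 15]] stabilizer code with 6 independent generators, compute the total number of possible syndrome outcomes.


Each stabilizer generator gives a binary (+1 or -1) measurement outcome.
With 6 independent generators:
Total syndromes = 2^6
= 64

64


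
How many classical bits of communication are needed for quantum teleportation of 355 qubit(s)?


Quantum teleportation requires 2 classical bits per qubit teleported.
355 qubit(s) -> 2 * 355 = 710 classical bits

710


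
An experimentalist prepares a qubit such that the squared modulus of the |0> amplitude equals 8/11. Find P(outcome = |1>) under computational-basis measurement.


|alpha|^2 = 8/11 = 0.7273
|beta|^2 = 1 - 8/11 = 3/11 = 0.2727
P(|1>) = |beta|^2 = 0.2727

0.2727


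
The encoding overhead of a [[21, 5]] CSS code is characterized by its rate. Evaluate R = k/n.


Code rate R = k/n
= 5/21
= 0.2381

0.2381


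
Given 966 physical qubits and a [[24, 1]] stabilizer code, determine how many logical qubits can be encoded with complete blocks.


Each code block uses 24 physical qubits for 1 logical qubit(s).
Number of complete blocks = floor(966 / 24) = 40
Logical qubits = 40 * 1
= 40

40


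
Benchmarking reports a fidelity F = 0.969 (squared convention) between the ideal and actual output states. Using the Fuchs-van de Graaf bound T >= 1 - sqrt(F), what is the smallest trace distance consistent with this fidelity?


Fuchs-van de Graaf (squared-fidelity convention): 1 - sqrt(F) <= T <= sqrt(1 - F).
Lower bound: T >= 1 - sqrt(F)
sqrt(F) = sqrt(0.969) = 0.9844
T >= 1 - 0.9844
T >= 0.0156

0.0156


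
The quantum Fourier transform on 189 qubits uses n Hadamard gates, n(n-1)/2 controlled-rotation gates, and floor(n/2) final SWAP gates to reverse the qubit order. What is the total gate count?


Hadamard gates: 189
Controlled rotations: n*(n-1)/2 = 189*188/2 = 17766
SWAP gates: floor(n/2) = floor(189/2) = 94
Total = 189 + 17766 + 94
= 18049

18049


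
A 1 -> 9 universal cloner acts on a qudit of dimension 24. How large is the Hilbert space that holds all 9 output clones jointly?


Output space = H^(tensor 9) where dim(H) = 24
dim = 24^9
= 576 (after 2 factors)
= 13824 (after 3 factors)
= 331776 (after 4 factors)
= 7962624 (after 5 factors)
= 191102976 (after 6 factors)
= 4586471424 (after 7 factors)
= 110075314176 (after 8 factors)
= 2641807540224 (after 9 factors)
= 2641807540224

2641807540224


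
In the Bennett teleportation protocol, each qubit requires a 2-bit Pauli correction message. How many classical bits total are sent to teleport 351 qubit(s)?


Quantum teleportation requires 2 classical bits per qubit teleported.
351 qubit(s) -> 2 * 351 = 702 classical bits

702


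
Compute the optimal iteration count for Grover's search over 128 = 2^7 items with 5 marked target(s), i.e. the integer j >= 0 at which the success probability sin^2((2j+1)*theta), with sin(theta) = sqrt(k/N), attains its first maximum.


After j Grover iterations the success probability is P(j) = sin^2((2j+1)*theta), where sin(theta) = sqrt(k/N).
N = 2^7 = 128, k = 5
sin(theta) = sqrt(k/N) = 0.1976423538
theta = arcsin(sqrt(k/N)) = 0.1989522465 rad
P(j) reaches its first maximum when (2j+1)*theta is as close as possible to pi/2, i.e. j = round(pi/(4*theta) - 1/2).
pi/(4*theta) - 1/2 = 3.4477
(For comparison, the common estimate pi/4 * sqrt(N/k) = 3.9738; the exact maximiser is used here.)
Optimal iterations = 3

3


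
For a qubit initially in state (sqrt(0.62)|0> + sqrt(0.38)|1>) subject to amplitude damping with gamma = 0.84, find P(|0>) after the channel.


For amplitude damping with parameter gamma on state sqrt(a)|0> + sqrt(b)|1>:
alpha^2 = 0.62, beta^2 = 0.38
P(|0>) = alpha^2 + gamma * beta^2
= 0.62 + 0.84 * 0.38
= 0.62 + 0.3192
= 0.9392

0.9392


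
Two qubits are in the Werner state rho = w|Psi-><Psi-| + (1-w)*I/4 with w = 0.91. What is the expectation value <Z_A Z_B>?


|Psi-> = (|01> - |10>)/sqrt(2)
For the pure Bell state, <Z_A Z_B> = -1 (Bell-state Pauli correlator).
The maximally-mixed part I/4 has tr(I/4 * P tensor P) = 0 for any traceless Pauli P.
So <Z_A Z_B>_rho = w * (-1) + (1 - w) * 0
= 0.91 * (-1)
= -0.9100

-0.9100


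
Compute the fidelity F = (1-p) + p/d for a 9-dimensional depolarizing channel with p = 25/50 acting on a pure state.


F = (1-p) + p/d
= (1 - 0.5000) + 0.5000/9
= 0.5000 + 0.0556
= 0.5556

0.5556


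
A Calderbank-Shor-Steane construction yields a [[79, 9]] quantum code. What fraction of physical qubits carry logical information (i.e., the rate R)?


Code rate R = k/n
= 9/79
= 0.1139

0.1139


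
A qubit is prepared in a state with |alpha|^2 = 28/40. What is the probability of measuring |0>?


|alpha|^2 = 28/40 = 0.7000
|beta|^2 = 1 - 28/40 = 12/40 = 0.3000
P(|0>) = |alpha|^2 = 0.7000

0.7000


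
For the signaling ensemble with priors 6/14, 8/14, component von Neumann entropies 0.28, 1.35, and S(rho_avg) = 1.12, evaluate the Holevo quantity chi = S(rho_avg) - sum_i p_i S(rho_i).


chi = S(rho) - sum_i p_i * S(rho_i)
Weighted entropy = 6/14 * 0.28 + 8/14 * 1.35
= 0.8914
chi = 1.12 - 0.8914
= 0.2286

0.2286


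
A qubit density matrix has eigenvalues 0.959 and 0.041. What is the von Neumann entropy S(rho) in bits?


S = -p*log2(p) - (1-p)*log2(1-p)
p = 0.9590, 1-p = 0.0410
= -0.9590 * log2(0.9590) - 0.0410 * log2(0.0410)
= -(-0.0579) - (-0.1889)
= 0.2469

0.2469


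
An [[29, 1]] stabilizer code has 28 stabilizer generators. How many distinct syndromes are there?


Each stabilizer generator gives a binary (+1 or -1) measurement outcome.
With 28 independent generators:
Total syndromes = 2^28
= 268435456

268435456


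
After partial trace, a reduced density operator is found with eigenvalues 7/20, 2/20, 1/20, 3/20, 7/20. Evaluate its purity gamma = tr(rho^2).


tr(rho^2) = sum of eigenvalues squared
= (7/20)^2 + (2/20)^2 + (1/20)^2 + (3/20)^2 + (7/20)^2
= (49 + 4 + 1 + 9 + 49) / 400
= 112/400
= 0.2800

0.2800


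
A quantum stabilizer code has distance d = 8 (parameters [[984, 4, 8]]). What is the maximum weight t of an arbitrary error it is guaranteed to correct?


Code parameters: [[984, 4, 8]], distance d = 8.
Number of correctable errors = floor((d-1)/2)
= floor((8 - 1)/2)
= floor(7/2)
= 3

3


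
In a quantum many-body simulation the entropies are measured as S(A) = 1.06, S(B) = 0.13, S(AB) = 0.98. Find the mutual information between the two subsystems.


I(A:B) = S(A) + S(B) - S(AB)
= 1.06 + 0.13 - 0.98
= 0.2100

0.2100


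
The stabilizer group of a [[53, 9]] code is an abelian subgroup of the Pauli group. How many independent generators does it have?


For an [[n,k]] stabilizer code:
Number of stabilizer generators = n - k
= 53 - 9
= 44

44


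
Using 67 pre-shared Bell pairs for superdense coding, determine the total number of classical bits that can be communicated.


Superdense coding allows 2 classical bits per shared entangled pair.
67 pair(s) -> 2 * 67 = 134 classical bits

134


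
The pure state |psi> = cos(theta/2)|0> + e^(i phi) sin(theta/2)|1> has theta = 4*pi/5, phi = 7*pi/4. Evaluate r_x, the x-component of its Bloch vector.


theta = 2.5133, phi = 5.4978
r_x = sin(theta)*cos(phi) = 0.5878 * 0.7071
r_x = 0.4156

0.4156


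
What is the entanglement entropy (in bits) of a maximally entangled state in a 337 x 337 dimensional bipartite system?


For a maximally entangled state in d x d:
S = log2(d) = log2(337)
= 8.3966

8.3966


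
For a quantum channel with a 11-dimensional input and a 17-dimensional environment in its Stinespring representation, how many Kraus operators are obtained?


Tracing out the environment in an orthonormal basis {|i>_E} gives Kraus operators K_i = <i|_E U |0>_E.
Number of Kraus operators = dim(H_env) = d_env
= 17

17


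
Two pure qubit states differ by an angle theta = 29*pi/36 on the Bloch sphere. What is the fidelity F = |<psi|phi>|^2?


For states separated by angle theta on Bloch sphere:
F = cos^2(theta/2)
theta = 29*pi/36 = 2.5307
theta/2 = 1.2654
cos(theta/2) = 0.3007
F = 0.0904

0.0904
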